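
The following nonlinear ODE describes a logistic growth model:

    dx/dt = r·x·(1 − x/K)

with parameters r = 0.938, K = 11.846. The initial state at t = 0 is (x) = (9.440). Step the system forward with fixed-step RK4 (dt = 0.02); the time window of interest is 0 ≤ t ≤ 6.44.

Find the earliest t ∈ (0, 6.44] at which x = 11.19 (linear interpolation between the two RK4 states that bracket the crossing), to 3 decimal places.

t = 1.567

t=0.000: state=(9.440)
step 1 (dt=0.02): k1=(1.798), k2=(1.788), k3=(1.788), k4=(1.778); state += dt/6·(k1+2k2+2k3+k4)
t=0.020: state=(9.476)
t=0.040: state=(9.511)
t=0.060: state=(9.546)
continuing one RK4 step at a time; state shown every 25 steps (Δt=0.5):
t=0.500: state=(10.217)
t=1.000: state=(10.771)
t=1.500: state=(11.150)
t=1.560: state=(11.186)
next step: t=1.580: state=(11.198) — x has crossed 11.19
linear interpolation between t=1.560 (11.18606) and t=1.580 (11.19765) → t≈1.567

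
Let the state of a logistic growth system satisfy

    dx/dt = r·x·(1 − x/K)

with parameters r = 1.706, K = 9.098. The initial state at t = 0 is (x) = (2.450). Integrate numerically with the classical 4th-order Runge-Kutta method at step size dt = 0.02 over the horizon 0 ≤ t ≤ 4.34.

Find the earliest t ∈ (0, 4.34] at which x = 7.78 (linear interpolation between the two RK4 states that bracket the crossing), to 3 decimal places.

t=0.000: state=(2.450)
step 1 (dt=0.02): k1=(3.054), k2=(3.078), k3=(3.078), k4=(3.102); state += dt/6·(k1+2k2+2k3+k4)
t=0.020: state=(2.512)
t=0.040: state=(2.574)
t=0.060: state=(2.638)
continuing one RK4 step at a time; state shown every 10 steps (Δt=0.2):
t=0.200: state=(3.106)
t=0.400: state=(3.837)
t=0.600: state=(4.607)
t=0.800: state=(5.374)
t=1.000: state=(6.095)
t=1.200: state=(6.738)
t=1.400: state=(7.284)
t=1.600: state=(7.730)
t=1.620: state=(7.769)
next step: t=1.640: state=(7.807) — x has crossed 7.78
linear interpolation between t=1.620 (7.76875) and t=1.640 (7.80701) → t≈1.626

t = 1.626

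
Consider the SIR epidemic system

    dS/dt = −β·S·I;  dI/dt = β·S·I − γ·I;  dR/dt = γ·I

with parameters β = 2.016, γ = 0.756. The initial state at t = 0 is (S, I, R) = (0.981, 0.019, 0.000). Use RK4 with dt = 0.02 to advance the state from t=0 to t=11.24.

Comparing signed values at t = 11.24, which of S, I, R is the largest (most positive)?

t=0.000: state=(0.981, 0.019, 0.000)
step 1 (dt=0.02): k1=(-0.038, 0.023, 0.014), k2=(-0.038, 0.023, 0.015), k3=(-0.038, 0.023, 0.015), k4=(-0.038, 0.024, 0.015); state += dt/6·(k1+2k2+2k3+k4)
t=0.020: state=(0.980, 0.019, 0.000)
t=0.040: state=(0.979, 0.020, 0.001)
t=0.060: state=(0.979, 0.020, 0.001)
continuing one RK4 step at a time; state shown every 25 steps (Δt=0.5):
t=0.500: state=(0.956, 0.035, 0.010)
t=1.000: state=(0.912, 0.061, 0.027)
t=1.500: state=(0.841, 0.101, 0.058)
t=2.000: state=(0.740, 0.154, 0.106)
t=2.500: state=(0.616, 0.210, 0.175)
t=3.000: state=(0.488, 0.250, 0.262)
t=3.500: state=(0.375, 0.264, 0.360)
t=4.000: state=(0.289, 0.253, 0.459)
t=4.500: state=(0.227, 0.224, 0.549)
t=5.000: state=(0.184, 0.189, 0.627)
t=5.500: state=(0.155, 0.153, 0.692)
t=6.000: state=(0.135, 0.121, 0.744)
t=6.500: state=(0.121, 0.095, 0.784)
t=7.000: state=(0.111, 0.073, 0.816)
t=7.500: state=(0.104, 0.056, 0.840)
t=8.000: state=(0.099, 0.042, 0.858)
t=8.500: state=(0.096, 0.032, 0.872)
t=9.000: state=(0.093, 0.024, 0.883)
t=9.500: state=(0.091, 0.018, 0.891)
t=10.000: state=(0.090, 0.014, 0.897)
t=10.500: state=(0.089, 0.010, 0.901)
t=11.000: state=(0.088, 0.008, 0.904)
t=11.240: state=(0.088, 0.007, 0.906)
compare at T: S=0.088, I=0.007, R=0.906

largest component: R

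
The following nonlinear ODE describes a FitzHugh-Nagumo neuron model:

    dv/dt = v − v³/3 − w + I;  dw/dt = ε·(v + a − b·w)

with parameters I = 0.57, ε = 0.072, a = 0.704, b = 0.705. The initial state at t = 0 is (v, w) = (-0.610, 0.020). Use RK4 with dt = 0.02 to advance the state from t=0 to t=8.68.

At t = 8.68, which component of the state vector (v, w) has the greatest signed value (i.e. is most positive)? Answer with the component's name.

t=0.000: state=(-0.610, 0.020)
step 1 (dt=0.02): k1=(0.016, 0.006), k2=(0.016, 0.006), k3=(0.016, 0.006), k4=(0.016, 0.006); state += dt/6·(k1+2k2+2k3+k4)
t=0.020: state=(-0.610, 0.020)
t=0.040: state=(-0.609, 0.020)
t=0.060: state=(-0.609, 0.020)
continuing one RK4 step at a time; state shown every 25 steps (Δt=0.5):
t=0.500: state=(-0.602, 0.023)
t=1.000: state=(-0.592, 0.026)
t=1.500: state=(-0.580, 0.030)
t=2.000: state=(-0.567, 0.034)
t=2.500: state=(-0.550, 0.038)
t=3.000: state=(-0.529, 0.043)
t=3.500: state=(-0.501, 0.048)
t=4.000: state=(-0.465, 0.055)
t=4.500: state=(-0.416, 0.063)
t=5.000: state=(-0.348, 0.073)
t=5.500: state=(-0.248, 0.085)
t=6.000: state=(-0.097, 0.102)
t=6.500: state=(0.137, 0.125)
t=7.000: state=(0.498, 0.158)
t=7.500: state=(0.987, 0.205)
t=8.000: state=(1.448, 0.268)
t=8.500: state=(1.699, 0.343)
t=8.680: state=(1.741, 0.372)
compare at T: v=1.741, w=0.372

largest component: v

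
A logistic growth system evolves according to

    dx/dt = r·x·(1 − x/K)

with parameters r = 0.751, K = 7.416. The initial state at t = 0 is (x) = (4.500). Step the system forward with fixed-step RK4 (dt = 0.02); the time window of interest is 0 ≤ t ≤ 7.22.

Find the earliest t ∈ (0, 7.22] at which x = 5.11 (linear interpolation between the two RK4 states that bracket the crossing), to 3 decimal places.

t = 0.482

t=0.000: state=(4.500)
step 1 (dt=0.02): k1=(1.329), k2=(1.327), k3=(1.327), k4=(1.325); state += dt/6·(k1+2k2+2k3+k4)
t=0.020: state=(4.527)
t=0.040: state=(4.553)
t=0.060: state=(4.579)
t=0.480: state=(5.108)
next step: t=0.500: state=(5.132) — x has crossed 5.11
linear interpolation between t=0.480 (5.10787) and t=0.500 (5.13168) → t≈0.482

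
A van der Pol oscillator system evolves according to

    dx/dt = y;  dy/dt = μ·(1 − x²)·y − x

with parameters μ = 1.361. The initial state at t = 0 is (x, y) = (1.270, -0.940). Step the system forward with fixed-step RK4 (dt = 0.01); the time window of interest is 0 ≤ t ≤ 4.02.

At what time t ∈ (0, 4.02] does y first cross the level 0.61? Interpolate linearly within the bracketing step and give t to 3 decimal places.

t = 2.985

t=0.000: state=(1.270, -0.940)
step 1 (dt=0.01): k1=(-0.940, -0.486), k2=(-0.942, -0.494), k3=(-0.942, -0.494), k4=(-0.945, -0.503); state += dt/6·(k1+2k2+2k3+k4)
t=0.010: state=(1.261, -0.945)
t=0.020: state=(1.251, -0.950)
t=0.030: state=(1.242, -0.955)
continuing one RK4 step at a time; state shown every 20 steps (Δt=0.2):
t=0.200: state=(1.070, -1.073)
t=0.400: state=(0.835, -1.293)
t=0.600: state=(0.545, -1.636)
t=0.800: state=(0.169, -2.149)
t=1.000: state=(-0.324, -2.790)
t=1.200: state=(-0.929, -3.140)
t=1.400: state=(-1.510, -2.486)
t=1.600: state=(-1.879, -1.198)
t=1.800: state=(-2.017, -0.280)
t=2.000: state=(-2.024, 0.154)
t=2.200: state=(-1.972, 0.342)
t=2.400: state=(-1.893, 0.436)
t=2.600: state=(-1.799, 0.498)
t=2.800: state=(-1.694, 0.554)
t=2.980: state=(-1.590, 0.608)
next step: t=2.990: state=(-1.584, 0.612) — y has crossed 0.61
linear interpolation between t=2.980 (0.60834) and t=2.990 (0.61161) → t≈2.985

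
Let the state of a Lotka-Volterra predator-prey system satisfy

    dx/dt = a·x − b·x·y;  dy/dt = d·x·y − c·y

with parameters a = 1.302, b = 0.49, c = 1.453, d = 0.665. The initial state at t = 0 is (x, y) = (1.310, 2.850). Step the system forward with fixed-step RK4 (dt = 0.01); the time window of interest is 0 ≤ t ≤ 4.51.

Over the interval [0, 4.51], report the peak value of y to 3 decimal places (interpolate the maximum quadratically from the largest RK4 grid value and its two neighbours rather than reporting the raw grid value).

t=0.000: state=(1.310, 2.850)
step 1 (dt=0.01): k1=(-0.124, -1.658), k2=(-0.118, -1.655), k3=(-0.118, -1.655), k4=(-0.113, -1.651); state += dt/6·(k1+2k2+2k3+k4)
t=0.010: state=(1.309, 2.833)
t=0.020: state=(1.308, 2.817)
t=0.030: state=(1.307, 2.801)
continuing one RK4 step at a time; state shown every 20 steps (Δt=0.2):
t=0.200: state=(1.306, 2.535)
t=0.400: state=(1.340, 2.260)
t=0.600: state=(1.410, 2.028)
t=0.800: state=(1.514, 1.841)
t=1.000: state=(1.652, 1.699)
t=1.200: state=(1.824, 1.600)
t=1.400: state=(2.029, 1.546)
t=1.600: state=(2.264, 1.537)
t=1.800: state=(2.523, 1.580)
t=2.000: state=(2.791, 1.682)
t=2.200: state=(3.047, 1.856)
t=2.400: state=(3.257, 2.112)
t=2.600: state=(3.380, 2.458)
t=2.800: state=(3.377, 2.886)
t=3.000: state=(3.228, 3.354)
t=3.200: state=(2.950, 3.787)
t=3.400: state=(2.597, 4.097)
t=3.600: state=(2.238, 4.224)
t=3.800: state=(1.922, 4.163)
t=4.000: state=(1.674, 3.951)
t=4.200: state=(1.496, 3.645)
t=4.400: state=(1.381, 3.299)
t=4.510: state=(1.341, 3.106)
largest grid value and its neighbours: y(3.620)=4.22642, y(3.630)=4.22671, y(3.640)=4.22652
parabola through these three points peaks at t≈3.631 with y≈4.22671

max y = 4.227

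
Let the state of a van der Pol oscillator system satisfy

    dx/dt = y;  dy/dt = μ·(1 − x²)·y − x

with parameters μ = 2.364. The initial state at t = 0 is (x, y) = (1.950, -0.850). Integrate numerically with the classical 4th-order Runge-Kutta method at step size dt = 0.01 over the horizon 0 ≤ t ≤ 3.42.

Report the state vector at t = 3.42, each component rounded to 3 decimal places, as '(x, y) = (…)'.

(x, y) = (-2.015, 0.134)

t=0.000: state=(1.950, -0.850)
step 1 (dt=0.01): k1=(-0.850, 3.681), k2=(-0.832, 3.531), k3=(-0.832, 3.537), k4=(-0.815, 3.393); state += dt/6·(k1+2k2+2k3+k4)
t=0.010: state=(1.942, -0.815)
t=0.020: state=(1.934, -0.782)
t=0.030: state=(1.926, -0.752)
continuing one RK4 step at a time; state shown every 20 steps (Δt=0.2):
t=0.200: state=(1.826, -0.477)
t=0.400: state=(1.741, -0.395)
t=0.600: state=(1.664, -0.387)
t=0.800: state=(1.585, -0.406)
t=1.000: state=(1.501, -0.439)
t=1.200: state=(1.408, -0.487)
t=1.400: state=(1.305, -0.552)
t=1.600: state=(1.185, -0.646)
t=1.800: state=(1.043, -0.788)
t=2.000: state=(0.865, -1.016)
t=2.200: state=(0.626, -1.415)
t=2.400: state=(0.276, -2.158)
t=2.600: state=(-0.275, -3.431)
t=2.800: state=(-1.074, -4.229)
t=3.000: state=(-1.758, -2.251)
t=3.200: state=(-1.998, -0.431)
t=3.400: state=(-2.018, 0.112)
t=3.420: state=(-2.015, 0.134)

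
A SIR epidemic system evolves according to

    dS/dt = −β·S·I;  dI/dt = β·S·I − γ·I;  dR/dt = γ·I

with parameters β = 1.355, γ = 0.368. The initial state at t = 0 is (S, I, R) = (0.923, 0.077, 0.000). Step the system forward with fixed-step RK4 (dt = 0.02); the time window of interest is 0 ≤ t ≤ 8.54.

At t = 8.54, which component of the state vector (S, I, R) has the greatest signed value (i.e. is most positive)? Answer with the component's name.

t=0.000: state=(0.923, 0.077, 0.000)
step 1 (dt=0.02): k1=(-0.096, 0.068, 0.028), k2=(-0.097, 0.068, 0.029), k3=(-0.097, 0.068, 0.029), k4=(-0.098, 0.069, 0.029); state += dt/6·(k1+2k2+2k3+k4)
t=0.020: state=(0.921, 0.078, 0.001)
t=0.040: state=(0.919, 0.080, 0.001)
t=0.060: state=(0.917, 0.081, 0.002)
continuing one RK4 step at a time; state shown every 25 steps (Δt=0.5):
t=0.500: state=(0.865, 0.118, 0.018)
t=1.000: state=(0.785, 0.171, 0.044)
t=1.500: state=(0.684, 0.234, 0.081)
t=2.000: state=(0.571, 0.299, 0.130)
t=2.500: state=(0.458, 0.352, 0.190)
t=3.000: state=(0.356, 0.385, 0.259)
t=3.500: state=(0.273, 0.396, 0.331)
t=4.000: state=(0.209, 0.388, 0.403)
t=4.500: state=(0.162, 0.365, 0.473)
t=5.000: state=(0.128, 0.335, 0.537)
t=5.500: state=(0.103, 0.301, 0.596)
t=6.000: state=(0.085, 0.267, 0.648)
t=6.500: state=(0.072, 0.234, 0.694)
t=7.000: state=(0.062, 0.204, 0.734)
t=7.500: state=(0.054, 0.176, 0.769)
t=8.000: state=(0.049, 0.152, 0.799)
t=8.500: state=(0.044, 0.130, 0.825)
t=8.540: state=(0.044, 0.129, 0.827)
compare at T: S=0.044, I=0.129, R=0.827

largest component: R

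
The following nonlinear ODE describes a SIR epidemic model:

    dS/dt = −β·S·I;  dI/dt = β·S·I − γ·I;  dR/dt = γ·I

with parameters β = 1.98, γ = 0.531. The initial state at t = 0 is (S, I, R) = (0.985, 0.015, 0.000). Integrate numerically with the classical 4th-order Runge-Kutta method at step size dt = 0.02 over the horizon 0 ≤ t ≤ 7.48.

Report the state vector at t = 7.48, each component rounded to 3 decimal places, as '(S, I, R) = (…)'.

t=0.000: state=(0.985, 0.015, 0.000)
step 1 (dt=0.02): k1=(-0.029, 0.021, 0.008), k2=(-0.030, 0.022, 0.008), k3=(-0.030, 0.022, 0.008), k4=(-0.030, 0.022, 0.008); state += dt/6·(k1+2k2+2k3+k4)
t=0.020: state=(0.984, 0.015, 0.000)
t=0.040: state=(0.984, 0.016, 0.000)
t=0.060: state=(0.983, 0.016, 0.000)
continuing one RK4 step at a time; state shown every 25 steps (Δt=0.5):
t=0.500: state=(0.964, 0.030, 0.006)
t=1.000: state=(0.924, 0.059, 0.017)
t=1.500: state=(0.851, 0.109, 0.039)
t=2.000: state=(0.737, 0.185, 0.078)
t=2.500: state=(0.588, 0.274, 0.139)
t=3.000: state=(0.431, 0.347, 0.222)
t=3.500: state=(0.299, 0.381, 0.319)
t=4.000: state=(0.205, 0.374, 0.420)
t=4.500: state=(0.144, 0.340, 0.516)
t=5.000: state=(0.105, 0.295, 0.600)
t=5.500: state=(0.080, 0.248, 0.672)
t=6.000: state=(0.064, 0.204, 0.732)
t=6.500: state=(0.054, 0.166, 0.781)
t=7.000: state=(0.046, 0.133, 0.820)
t=7.480: state=(0.041, 0.108, 0.851)

(S, I, R) = (0.041, 0.108, 0.851)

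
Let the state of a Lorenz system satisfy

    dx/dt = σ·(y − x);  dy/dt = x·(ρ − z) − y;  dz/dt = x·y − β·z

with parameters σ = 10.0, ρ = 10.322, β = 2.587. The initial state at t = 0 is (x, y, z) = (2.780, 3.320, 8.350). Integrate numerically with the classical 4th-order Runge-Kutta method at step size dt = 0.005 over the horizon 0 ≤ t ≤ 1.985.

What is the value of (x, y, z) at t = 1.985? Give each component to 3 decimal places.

t=0.000: state=(2.780, 3.320, 8.350)
step 1 (dt=0.005): k1=(5.400, 2.162, -12.372), k2=(5.319, 2.270, -12.232), k3=(5.324, 2.268, -12.233), k4=(5.247, 2.375, -12.093); state += dt/6·(k1+2k2+2k3+k4)
t=0.005: state=(2.807, 3.331, 8.289)
t=0.010: state=(2.833, 3.344, 8.229)
t=0.015: state=(2.858, 3.357, 8.171)
continuing one RK4 step at a time; state shown every 20 steps (Δt=0.1):
t=0.100: state=(3.253, 3.730, 7.384)
t=0.200: state=(3.805, 4.447, 6.973)
t=0.300: state=(4.532, 5.327, 7.189)
t=0.400: state=(5.336, 6.103, 8.068)
t=0.500: state=(5.958, 6.380, 9.390)
t=0.600: state=(6.097, 5.939, 10.574)
t=0.700: state=(5.682, 5.061, 11.032)
t=0.800: state=(4.985, 4.277, 10.692)
t=0.900: state=(4.367, 3.870, 9.906)
t=1.000: state=(4.024, 3.839, 9.051)
t=1.100: state=(3.989, 4.094, 8.375)
t=1.200: state=(4.213, 4.544, 8.021)
t=1.300: state=(4.619, 5.081, 8.070)
t=1.400: state=(5.091, 5.545, 8.520)
t=1.500: state=(5.470, 5.747, 9.233)
t=1.600: state=(5.603, 5.583, 9.919)
t=1.700: state=(5.439, 5.149, 10.280)
t=1.800: state=(5.079, 4.682, 10.208)
t=1.900: state=(4.703, 4.372, 9.817)
t=1.985: state=(4.477, 4.284, 9.385)

(x, y, z) = (4.477, 4.284, 9.385)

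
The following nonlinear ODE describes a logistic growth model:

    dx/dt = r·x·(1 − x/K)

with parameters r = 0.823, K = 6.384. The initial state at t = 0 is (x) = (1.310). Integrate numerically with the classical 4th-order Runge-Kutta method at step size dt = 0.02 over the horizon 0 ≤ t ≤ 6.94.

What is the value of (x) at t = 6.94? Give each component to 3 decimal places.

t=0.000: state=(1.310)
step 1 (dt=0.02): k1=(0.857), k2=(0.861), k3=(0.861), k4=(0.865); state += dt/6·(k1+2k2+2k3+k4)
t=0.020: state=(1.327)
t=0.040: state=(1.345)
t=0.060: state=(1.362)
continuing one RK4 step at a time; state shown every 25 steps (Δt=0.5):
t=0.500: state=(1.790)
t=1.000: state=(2.364)
t=1.500: state=(3.001)
t=2.000: state=(3.655)
t=2.500: state=(4.271)
t=3.000: state=(4.807)
t=3.500: state=(5.244)
t=4.000: state=(5.580)
t=4.500: state=(5.828)
t=5.000: state=(6.004)
t=5.500: state=(6.127)
t=6.000: state=(6.212)
t=6.500: state=(6.269)
t=6.940: state=(6.303)

(x) = (6.303)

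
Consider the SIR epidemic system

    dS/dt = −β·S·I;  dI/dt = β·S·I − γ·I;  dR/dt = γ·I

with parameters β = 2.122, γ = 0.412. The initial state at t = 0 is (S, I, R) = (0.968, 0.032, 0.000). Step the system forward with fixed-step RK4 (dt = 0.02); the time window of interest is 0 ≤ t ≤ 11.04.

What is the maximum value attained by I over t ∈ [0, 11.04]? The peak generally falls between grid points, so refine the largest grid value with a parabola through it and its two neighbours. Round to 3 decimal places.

t=0.000: state=(0.968, 0.032, 0.000)
step 1 (dt=0.02): k1=(-0.066, 0.053, 0.013), k2=(-0.067, 0.053, 0.013), k3=(-0.067, 0.053, 0.013), k4=(-0.068, 0.054, 0.014); state += dt/6·(k1+2k2+2k3+k4)
t=0.020: state=(0.967, 0.033, 0.000)
t=0.040: state=(0.965, 0.034, 0.001)
t=0.060: state=(0.964, 0.035, 0.001)
continuing one RK4 step at a time; state shown every 25 steps (Δt=0.5):
t=0.500: state=(0.919, 0.071, 0.010)
t=1.000: state=(0.822, 0.146, 0.032)
t=1.500: state=(0.663, 0.263, 0.073)
t=2.000: state=(0.468, 0.391, 0.141)
t=2.500: state=(0.294, 0.475, 0.231)
t=3.000: state=(0.175, 0.493, 0.332)
t=3.500: state=(0.105, 0.464, 0.431)
t=4.000: state=(0.066, 0.412, 0.522)
t=4.500: state=(0.044, 0.355, 0.601)
t=5.000: state=(0.031, 0.301, 0.668)
t=5.500: state=(0.023, 0.252, 0.725)
t=6.000: state=(0.018, 0.209, 0.772)
t=6.500: state=(0.015, 0.173, 0.812)
t=7.000: state=(0.013, 0.143, 0.844)
t=7.500: state=(0.011, 0.118, 0.871)
t=8.000: state=(0.010, 0.097, 0.893)
t=8.500: state=(0.009, 0.080, 0.911)
t=9.000: state=(0.008, 0.066, 0.926)
t=9.500: state=(0.008, 0.054, 0.939)
t=10.000: state=(0.007, 0.044, 0.949)
t=10.500: state=(0.007, 0.036, 0.957)
t=11.000: state=(0.007, 0.030, 0.964)
t=11.040: state=(0.007, 0.029, 0.964)
largest grid value and its neighbours: I(2.880)=0.49387, I(2.900)=0.49392, I(2.920)=0.49388
parabola through these three points peaks at t≈2.901 with I≈0.49392

max I = 0.494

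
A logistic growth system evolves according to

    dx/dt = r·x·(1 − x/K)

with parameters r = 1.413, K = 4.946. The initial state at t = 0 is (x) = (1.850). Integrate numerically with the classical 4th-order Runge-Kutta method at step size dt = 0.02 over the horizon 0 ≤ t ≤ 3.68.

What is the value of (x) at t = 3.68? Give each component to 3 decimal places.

t=0.000: state=(1.850)
step 1 (dt=0.02): k1=(1.636), k2=(1.642), k3=(1.642), k4=(1.648); state += dt/6·(k1+2k2+2k3+k4)
t=0.020: state=(1.883)
t=0.040: state=(1.916)
t=0.060: state=(1.949)
continuing one RK4 step at a time; state shown every 10 steps (Δt=0.2):
t=0.200: state=(2.187)
t=0.400: state=(2.535)
t=0.600: state=(2.881)
t=0.800: state=(3.211)
t=1.000: state=(3.514)
t=1.200: state=(3.784)
t=1.400: state=(4.016)
t=1.600: state=(4.211)
t=1.800: state=(4.371)
t=2.000: state=(4.500)
t=2.200: state=(4.602)
t=2.400: state=(4.682)
t=2.600: state=(4.744)
t=2.800: state=(4.793)
t=3.000: state=(4.829)
t=3.200: state=(4.858)
t=3.400: state=(4.879)
t=3.600: state=(4.895)
t=3.680: state=(4.901)

(x) = (4.901)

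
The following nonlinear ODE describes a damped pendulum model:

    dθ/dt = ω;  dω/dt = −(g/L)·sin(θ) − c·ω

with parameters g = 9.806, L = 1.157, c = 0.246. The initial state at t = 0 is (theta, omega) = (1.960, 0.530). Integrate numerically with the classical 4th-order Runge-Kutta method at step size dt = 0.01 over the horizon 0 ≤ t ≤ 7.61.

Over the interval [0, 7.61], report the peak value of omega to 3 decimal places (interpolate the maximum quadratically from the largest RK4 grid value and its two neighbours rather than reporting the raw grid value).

t=0.000: state=(1.960, 0.530)
step 1 (dt=0.01): k1=(0.530, -7.972), k2=(0.490, -7.954), k3=(0.490, -7.954), k4=(0.450, -7.936); state += dt/6·(k1+2k2+2k3+k4)
t=0.010: state=(1.965, 0.450)
t=0.020: state=(1.969, 0.371)
t=0.030: state=(1.972, 0.292)
continuing one RK4 step at a time; state shown every 25 steps (Δt=0.25):
t=0.250: state=(1.849, -1.414)
t=0.500: state=(1.251, -3.353)
t=0.750: state=(0.234, -4.511)
t=1.000: state=(-0.825, -3.625)
t=1.250: state=(-1.478, -1.528)
t=1.500: state=(-1.589, 0.617)
t=1.750: state=(-1.181, 2.599)
t=2.000: state=(-0.347, 3.856)
t=2.250: state=(0.594, 3.352)
t=2.500: state=(1.216, 1.511)
t=2.750: state=(1.332, -0.568)
t=3.000: state=(0.950, -2.420)
t=3.250: state=(0.195, -3.390)
t=3.500: state=(-0.606, -2.744)
t=3.750: state=(-1.086, -1.006)
t=4.000: state=(-1.095, 0.913)
t=4.250: state=(-0.659, 2.465)
t=4.500: state=(0.046, 2.937)
t=4.750: state=(0.688, 1.993)
t=5.000: state=(0.981, 0.307)
t=5.250: state=(0.842, -1.376)
t=5.500: state=(0.342, -2.463)
t=5.750: state=(-0.288, -2.360)
t=6.000: state=(-0.745, -1.165)
t=6.250: state=(-0.839, 0.414)
t=6.500: state=(-0.558, 1.748)
t=6.750: state=(-0.035, 2.253)
t=7.000: state=(0.473, 1.646)
t=7.250: state=(0.729, 0.341)
t=7.500: state=(0.639, -1.022)
t=7.610: state=(0.500, -1.493)
largest grid value and its neighbours: omega(2.050)=3.91314, omega(2.060)=3.91474, omega(2.070)=3.91304
parabola through these three points peaks at t≈2.060 with omega≈3.91474

max omega = 3.915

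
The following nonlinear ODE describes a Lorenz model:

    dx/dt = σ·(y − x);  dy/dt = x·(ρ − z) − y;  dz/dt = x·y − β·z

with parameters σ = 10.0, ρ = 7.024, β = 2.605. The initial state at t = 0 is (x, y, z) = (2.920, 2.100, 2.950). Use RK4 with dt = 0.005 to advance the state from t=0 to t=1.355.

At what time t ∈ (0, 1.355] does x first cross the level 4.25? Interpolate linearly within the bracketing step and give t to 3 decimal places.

t=0.000: state=(2.920, 2.100, 2.950)
step 1 (dt=0.005): k1=(-8.200, 9.796, -1.553), k2=(-7.750, 9.699, -1.515), k3=(-7.764, 9.704, -1.513), k4=(-7.327, 9.611, -1.475); state += dt/6·(k1+2k2+2k3+k4)
t=0.005: state=(2.881, 2.149, 2.942)
t=0.010: state=(2.847, 2.196, 2.935)
t=0.015: state=(2.816, 2.243, 2.928)
continuing one RK4 step at a time; state shown every 10 steps (Δt=0.05):
t=0.050: state=(2.696, 2.554, 2.894)
t=0.100: state=(2.730, 2.974, 2.891)
t=0.150: state=(2.915, 3.392, 2.958)
t=0.200: state=(3.193, 3.821, 3.114)
t=0.250: state=(3.533, 4.255, 3.371)
t=0.300: state=(3.908, 4.677, 3.741)
t=0.340: state=(4.217, 4.987, 4.118)
next step: t=0.345: state=(4.255, 5.023, 4.170) — x has crossed 4.25
linear interpolation between t=0.340 (4.21694) and t=0.345 (4.25540) → t≈0.344

t = 0.344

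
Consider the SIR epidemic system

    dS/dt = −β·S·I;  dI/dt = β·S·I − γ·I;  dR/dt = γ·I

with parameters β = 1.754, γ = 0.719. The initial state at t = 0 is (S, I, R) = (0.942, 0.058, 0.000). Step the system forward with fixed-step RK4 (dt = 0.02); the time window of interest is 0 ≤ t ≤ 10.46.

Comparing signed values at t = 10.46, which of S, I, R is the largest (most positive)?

largest component: R

t=0.000: state=(0.942, 0.058, 0.000)
step 1 (dt=0.02): k1=(-0.096, 0.054, 0.042), k2=(-0.097, 0.055, 0.042), k3=(-0.097, 0.055, 0.042), k4=(-0.097, 0.055, 0.042); state += dt/6·(k1+2k2+2k3+k4)
t=0.020: state=(0.940, 0.059, 0.001)
t=0.040: state=(0.938, 0.060, 0.002)
t=0.060: state=(0.936, 0.061, 0.003)
continuing one RK4 step at a time; state shown every 25 steps (Δt=0.5):
t=0.500: state=(0.883, 0.090, 0.026)
t=1.000: state=(0.802, 0.132, 0.066)
t=1.500: state=(0.700, 0.178, 0.122)
t=2.000: state=(0.587, 0.219, 0.194)
t=2.500: state=(0.479, 0.244, 0.277)
t=3.000: state=(0.385, 0.248, 0.367)
t=3.500: state=(0.311, 0.235, 0.454)
t=4.000: state=(0.256, 0.210, 0.534)
t=4.500: state=(0.216, 0.180, 0.604)
t=5.000: state=(0.187, 0.150, 0.663)
t=5.500: state=(0.166, 0.122, 0.712)
t=6.000: state=(0.151, 0.098, 0.752)
t=6.500: state=(0.139, 0.078, 0.783)
t=7.000: state=(0.131, 0.061, 0.808)
t=7.500: state=(0.125, 0.048, 0.827)
t=8.000: state=(0.121, 0.037, 0.842)
t=8.500: state=(0.117, 0.029, 0.854)
t=9.000: state=(0.115, 0.022, 0.863)
t=9.500: state=(0.113, 0.017, 0.870)
t=10.000: state=(0.111, 0.013, 0.876)
t=10.460: state=(0.110, 0.010, 0.879)
compare at T: S=0.110, I=0.010, R=0.879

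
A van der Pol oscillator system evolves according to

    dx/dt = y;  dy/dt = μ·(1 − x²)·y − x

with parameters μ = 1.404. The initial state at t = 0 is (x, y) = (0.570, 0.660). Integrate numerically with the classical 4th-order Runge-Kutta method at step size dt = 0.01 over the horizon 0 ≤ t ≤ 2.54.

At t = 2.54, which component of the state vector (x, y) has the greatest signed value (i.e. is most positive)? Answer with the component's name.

t=0.000: state=(0.570, 0.660)
step 1 (dt=0.01): k1=(0.660, 0.056), k2=(0.660, 0.049), k3=(0.660, 0.049), k4=(0.660, 0.042); state += dt/6·(k1+2k2+2k3+k4)
t=0.010: state=(0.577, 0.660)
t=0.020: state=(0.583, 0.661)
t=0.030: state=(0.590, 0.661)
continuing one RK4 step at a time; state shown every 10 steps (Δt=0.1):
t=0.100: state=(0.636, 0.659)
t=0.200: state=(0.701, 0.642)
t=0.300: state=(0.764, 0.610)
t=0.400: state=(0.823, 0.561)
t=0.500: state=(0.876, 0.497)
t=0.600: state=(0.922, 0.419)
t=0.700: state=(0.959, 0.331)
t=0.800: state=(0.988, 0.236)
t=0.900: state=(1.006, 0.136)
t=1.000: state=(1.015, 0.035)
t=1.100: state=(1.013, -0.067)
t=1.200: state=(1.002, -0.167)
t=1.300: state=(0.980, -0.267)
t=1.400: state=(0.948, -0.366)
t=1.500: state=(0.906, -0.467)
t=1.600: state=(0.855, -0.572)
t=1.700: state=(0.792, -0.683)
t=1.800: state=(0.718, -0.803)
t=1.900: state=(0.631, -0.937)
t=2.000: state=(0.530, -1.089)
t=2.100: state=(0.412, -1.265)
t=2.200: state=(0.276, -1.468)
t=2.300: state=(0.118, -1.701)
t=2.400: state=(-0.065, -1.959)
t=2.500: state=(-0.275, -2.227)
t=2.540: state=(-0.366, -2.329)
compare at T: x=-0.366, y=-2.329

largest component: x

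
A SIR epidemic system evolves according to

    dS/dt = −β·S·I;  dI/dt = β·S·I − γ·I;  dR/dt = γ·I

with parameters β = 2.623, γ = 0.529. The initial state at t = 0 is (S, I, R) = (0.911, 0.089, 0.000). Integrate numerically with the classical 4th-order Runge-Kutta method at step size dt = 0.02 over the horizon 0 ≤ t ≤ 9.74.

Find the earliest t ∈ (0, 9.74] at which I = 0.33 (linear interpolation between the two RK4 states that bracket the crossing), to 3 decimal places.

t=0.000: state=(0.911, 0.089, 0.000)
step 1 (dt=0.02): k1=(-0.213, 0.166, 0.047), k2=(-0.216, 0.168, 0.048), k3=(-0.216, 0.168, 0.048), k4=(-0.220, 0.171, 0.049); state += dt/6·(k1+2k2+2k3+k4)
t=0.020: state=(0.907, 0.092, 0.001)
t=0.040: state=(0.902, 0.096, 0.002)
t=0.060: state=(0.898, 0.099, 0.003)
continuing one RK4 step at a time; state shown every 25 steps (Δt=0.5):
t=0.500: state=(0.756, 0.206, 0.038)
t=0.880: state=(0.580, 0.329, 0.091)
next step: t=0.900: state=(0.570, 0.336, 0.095) — I has crossed 0.33
linear interpolation between t=0.880 (0.32907) and t=0.900 (0.33557) → t≈0.883

t = 0.883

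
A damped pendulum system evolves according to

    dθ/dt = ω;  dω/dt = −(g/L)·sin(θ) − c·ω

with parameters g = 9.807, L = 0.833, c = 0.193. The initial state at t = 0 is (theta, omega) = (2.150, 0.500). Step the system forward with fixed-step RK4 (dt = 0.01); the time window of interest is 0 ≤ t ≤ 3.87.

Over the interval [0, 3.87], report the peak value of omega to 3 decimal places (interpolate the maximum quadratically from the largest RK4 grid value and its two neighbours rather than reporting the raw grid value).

t=0.000: state=(2.150, 0.500)
step 1 (dt=0.01): k1=(0.500, -9.949), k2=(0.450, -9.924), k3=(0.450, -9.925), k4=(0.401, -9.901); state += dt/6·(k1+2k2+2k3+k4)
t=0.010: state=(2.155, 0.401)
t=0.020: state=(2.158, 0.302)
t=0.030: state=(2.161, 0.204)
continuing one RK4 step at a time; state shown every 20 steps (Δt=0.2):
t=0.200: state=(2.054, -1.471)
t=0.400: state=(1.548, -3.621)
t=0.600: state=(0.621, -5.481)
t=0.800: state=(-0.509, -5.384)
t=1.000: state=(-1.396, -3.311)
t=1.200: state=(-1.815, -0.899)
t=1.400: state=(-1.767, 1.368)
t=1.600: state=(-1.268, 3.601)
t=1.800: state=(-0.371, 5.131)
t=2.000: state=(0.642, 4.611)
t=2.200: state=(1.365, 2.486)
t=2.400: state=(1.621, 0.091)
t=2.600: state=(1.407, -2.217)
t=2.800: state=(0.756, -4.168)
t=3.000: state=(-0.163, -4.673)
t=3.200: state=(-0.979, -3.232)
t=3.400: state=(-1.401, -0.949)
t=3.600: state=(-1.357, 1.369)
t=3.800: state=(-0.871, 3.401)
t=3.870: state=(-0.614, 3.909)
largest grid value and its neighbours: omega(1.840)=5.21518, omega(1.850)=5.22124, omega(1.860)=5.22118
parabola through these three points peaks at t≈1.855 with omega≈5.22197

max omega = 5.222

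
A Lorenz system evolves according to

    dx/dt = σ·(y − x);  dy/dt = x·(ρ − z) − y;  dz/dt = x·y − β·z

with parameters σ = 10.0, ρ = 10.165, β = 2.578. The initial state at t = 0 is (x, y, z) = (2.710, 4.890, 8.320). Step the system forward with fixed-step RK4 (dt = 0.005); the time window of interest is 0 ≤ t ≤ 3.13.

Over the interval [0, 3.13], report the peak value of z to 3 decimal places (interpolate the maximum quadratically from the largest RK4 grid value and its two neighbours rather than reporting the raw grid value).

max z = 10.178

t=0.000: state=(2.710, 4.890, 8.320)
step 1 (dt=0.005): k1=(21.800, 0.110, -8.197), k2=(21.258, 0.267, -7.877), k3=(21.275, 0.262, -7.885), k4=(20.749, 0.416, -7.572); state += dt/6·(k1+2k2+2k3+k4)
t=0.005: state=(2.816, 4.891, 8.281)
t=0.010: state=(2.918, 4.894, 8.244)
t=0.015: state=(3.014, 4.898, 8.211)
continuing one RK4 step at a time; state shown every 40 steps (Δt=0.2):
t=0.200: state=(4.921, 5.526, 8.340)
t=0.400: state=(5.571, 5.581, 9.744)
t=0.600: state=(5.067, 4.661, 10.101)
t=0.800: state=(4.402, 4.216, 9.205)
t=1.000: state=(4.397, 4.560, 8.450)
t=1.200: state=(4.895, 5.173, 8.611)
t=1.400: state=(5.262, 5.303, 9.401)
t=1.600: state=(5.047, 4.833, 9.726)
t=1.800: state=(4.644, 4.504, 9.283)
t=2.000: state=(4.580, 4.651, 8.795)
t=2.200: state=(4.846, 5.007, 8.820)
t=2.400: state=(5.079, 5.123, 9.249)
t=2.600: state=(4.996, 4.887, 9.487)
t=2.800: state=(4.764, 4.670, 9.279)
t=3.000: state=(4.695, 4.722, 8.980)
t=3.130: state=(4.770, 4.853, 8.924)
largest grid value and its neighbours: z(0.535)=10.17761, z(0.540)=10.17797, z(0.545)=10.17723
parabola through these three points peaks at t≈0.539 with z≈10.17799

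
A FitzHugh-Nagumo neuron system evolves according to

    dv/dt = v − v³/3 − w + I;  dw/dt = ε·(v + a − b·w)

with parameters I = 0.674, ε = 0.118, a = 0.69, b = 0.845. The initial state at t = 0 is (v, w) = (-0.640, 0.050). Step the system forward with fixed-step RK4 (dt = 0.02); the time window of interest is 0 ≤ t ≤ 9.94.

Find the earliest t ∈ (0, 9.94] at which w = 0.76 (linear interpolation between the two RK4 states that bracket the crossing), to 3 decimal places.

t = 6.390

t=0.000: state=(-0.640, 0.050)
step 1 (dt=0.02): k1=(0.071, 0.001), k2=(0.072, 0.001), k3=(0.072, 0.001), k4=(0.072, 0.001); state += dt/6·(k1+2k2+2k3+k4)
t=0.020: state=(-0.639, 0.050)
t=0.040: state=(-0.637, 0.050)
t=0.060: state=(-0.636, 0.050)
continuing one RK4 step at a time; state shown every 25 steps (Δt=0.5):
t=0.500: state=(-0.599, 0.052)
t=1.000: state=(-0.543, 0.056)
t=1.500: state=(-0.468, 0.064)
t=2.000: state=(-0.362, 0.076)
t=2.500: state=(-0.209, 0.096)
t=3.000: state=(0.024, 0.125)
t=3.500: state=(0.381, 0.170)
t=4.000: state=(0.881, 0.237)
t=4.500: state=(1.387, 0.331)
t=5.000: state=(1.677, 0.444)
t=5.500: state=(1.763, 0.562)
t=6.000: state=(1.757, 0.676)
t=6.380: state=(1.731, 0.758)
next step: t=6.400: state=(1.729, 0.762) — w has crossed 0.76
linear interpolation between t=6.380 (0.75789) and t=6.400 (0.76209) → t≈6.390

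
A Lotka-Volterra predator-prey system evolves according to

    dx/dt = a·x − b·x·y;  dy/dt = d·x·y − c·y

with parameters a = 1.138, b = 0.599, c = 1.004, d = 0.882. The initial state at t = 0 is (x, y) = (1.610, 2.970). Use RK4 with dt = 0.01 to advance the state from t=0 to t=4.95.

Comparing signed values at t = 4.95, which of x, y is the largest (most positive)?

t=0.000: state=(1.610, 2.970)
step 1 (dt=0.01): k1=(-1.032, 1.236), k2=(-1.035, 1.225), k3=(-1.035, 1.225), k4=(-1.037, 1.213); state += dt/6·(k1+2k2+2k3+k4)
t=0.010: state=(1.600, 2.982)
t=0.020: state=(1.589, 2.994)
t=0.030: state=(1.579, 3.006)
continuing one RK4 step at a time; state shown every 20 steps (Δt=0.2):
t=0.200: state=(1.398, 3.168)
t=0.400: state=(1.193, 3.257)
t=0.600: state=(1.015, 3.235)
t=0.800: state=(0.870, 3.124)
t=1.000: state=(0.759, 2.949)
t=1.200: state=(0.677, 2.737)
t=1.400: state=(0.621, 2.510)
t=1.600: state=(0.585, 2.283)
t=1.800: state=(0.566, 2.067)
t=2.000: state=(0.562, 1.868)
t=2.200: state=(0.570, 1.688)
t=2.400: state=(0.591, 1.530)
t=2.600: state=(0.623, 1.392)
t=2.800: state=(0.667, 1.276)
t=3.000: state=(0.723, 1.180)
t=3.200: state=(0.791, 1.103)
t=3.400: state=(0.874, 1.045)
t=3.600: state=(0.971, 1.005)
t=3.800: state=(1.082, 0.986)
t=4.000: state=(1.207, 0.986)
t=4.200: state=(1.345, 1.011)
t=4.400: state=(1.493, 1.062)
t=4.600: state=(1.643, 1.145)
t=4.800: state=(1.786, 1.268)
t=4.950: state=(1.880, 1.390)
compare at T: x=1.880, y=1.390

largest component: x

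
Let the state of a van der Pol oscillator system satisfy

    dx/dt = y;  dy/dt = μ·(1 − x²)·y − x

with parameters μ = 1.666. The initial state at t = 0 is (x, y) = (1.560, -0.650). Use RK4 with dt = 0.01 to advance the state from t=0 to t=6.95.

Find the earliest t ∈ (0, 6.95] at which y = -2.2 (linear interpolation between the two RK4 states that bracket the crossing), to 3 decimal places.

t=0.000: state=(1.560, -0.650)
step 1 (dt=0.01): k1=(-0.650, -0.008), k2=(-0.650, -0.015), k3=(-0.650, -0.015), k4=(-0.650, -0.023); state += dt/6·(k1+2k2+2k3+k4)
t=0.010: state=(1.553, -0.650)
t=0.020: state=(1.547, -0.650)
t=0.030: state=(1.540, -0.651)
continuing one RK4 step at a time; state shown every 25 steps (Δt=0.25):
t=0.250: state=(1.394, -0.692)
t=0.500: state=(1.208, -0.803)
t=0.750: state=(0.985, -1.001)
t=1.000: state=(0.696, -1.351)
t=1.250: state=(0.286, -1.985)
t=1.310: state=(0.161, -2.197)
next step: t=1.320: state=(0.139, -2.235) — y has crossed -2.2
linear interpolation between t=1.310 (-2.19711) and t=1.320 (-2.23469) → t≈1.311

t = 1.311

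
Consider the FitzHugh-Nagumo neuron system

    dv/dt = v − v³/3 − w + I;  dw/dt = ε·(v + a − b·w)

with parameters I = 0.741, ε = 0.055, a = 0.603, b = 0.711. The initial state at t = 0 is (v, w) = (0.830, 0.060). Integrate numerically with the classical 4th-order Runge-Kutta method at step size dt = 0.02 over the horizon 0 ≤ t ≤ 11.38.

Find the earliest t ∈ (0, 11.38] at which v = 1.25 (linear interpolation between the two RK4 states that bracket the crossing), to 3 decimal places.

t = 0.319

t=0.000: state=(0.830, 0.060)
step 1 (dt=0.02): k1=(1.320, 0.076), k2=(1.324, 0.077), k3=(1.324, 0.077), k4=(1.327, 0.078); state += dt/6·(k1+2k2+2k3+k4)
t=0.020: state=(0.856, 0.062)
t=0.040: state=(0.883, 0.063)
t=0.060: state=(0.910, 0.065)
t=0.300: state=(1.226, 0.086)
next step: t=0.320: state=(1.251, 0.088) — v has crossed 1.25
linear interpolation between t=0.300 (1.22621) and t=0.320 (1.25139) → t≈0.319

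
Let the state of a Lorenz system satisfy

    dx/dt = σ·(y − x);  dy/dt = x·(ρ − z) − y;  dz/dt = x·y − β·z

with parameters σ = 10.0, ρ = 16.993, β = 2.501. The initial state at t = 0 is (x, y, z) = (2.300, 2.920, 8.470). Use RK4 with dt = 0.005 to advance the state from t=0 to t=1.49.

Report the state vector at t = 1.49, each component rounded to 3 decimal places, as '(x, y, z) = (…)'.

t=0.000: state=(2.300, 2.920, 8.470)
step 1 (dt=0.005): k1=(6.200, 16.683, -14.467), k2=(6.462, 16.857, -14.235), k3=(6.460, 16.861, -14.234), k4=(6.720, 17.040, -13.999); state += dt/6·(k1+2k2+2k3+k4)
t=0.005: state=(2.332, 3.004, 8.399)
t=0.010: state=(2.367, 3.090, 8.330)
t=0.015: state=(2.405, 3.178, 8.264)
continuing one RK4 step at a time; state shown every 10 steps (Δt=0.05):
t=0.050: state=(2.736, 3.857, 7.873)
t=0.100: state=(3.423, 5.057, 7.591)
t=0.150: state=(4.380, 6.581, 7.766)
t=0.200: state=(5.628, 8.411, 8.621)
t=0.250: state=(7.136, 10.335, 10.438)
t=0.300: state=(8.737, 11.811, 13.394)
t=0.350: state=(10.044, 12.010, 17.174)
t=0.400: state=(10.530, 10.388, 20.681)
t=0.450: state=(9.874, 7.466, 22.588)
t=0.500: state=(8.287, 4.565, 22.493)
t=0.550: state=(6.368, 2.600, 21.056)
t=0.600: state=(4.652, 1.633, 19.110)
t=0.650: state=(3.383, 1.328, 17.133)
t=0.700: state=(2.576, 1.371, 15.302)
t=0.750: state=(2.144, 1.590, 13.664)
t=0.800: state=(1.993, 1.918, 12.226)
t=0.850: state=(2.052, 2.354, 10.990)
t=0.900: state=(2.288, 2.928, 9.966)
t=0.950: state=(2.694, 3.686, 9.180)
t=1.000: state=(3.288, 4.682, 8.688)
t=1.050: state=(4.099, 5.959, 8.590)
t=1.100: state=(5.155, 7.516, 9.047)
t=1.150: state=(6.448, 9.232, 10.278)
t=1.200: state=(7.884, 10.760, 12.469)
t=1.250: state=(9.208, 11.487, 15.537)
t=1.300: state=(10.011, 10.807, 18.837)
t=1.350: state=(9.915, 8.719, 21.266)
t=1.400: state=(8.881, 6.076, 22.052)
t=1.450: state=(7.284, 3.880, 21.333)
t=1.490: state=(5.947, 2.749, 20.125)

(x, y, z) = (5.947, 2.749, 20.125)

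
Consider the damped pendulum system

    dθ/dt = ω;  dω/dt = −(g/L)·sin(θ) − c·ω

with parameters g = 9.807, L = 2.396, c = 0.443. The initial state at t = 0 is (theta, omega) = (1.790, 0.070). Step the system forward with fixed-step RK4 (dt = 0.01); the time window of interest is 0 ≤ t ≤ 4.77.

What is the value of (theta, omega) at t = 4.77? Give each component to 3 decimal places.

t=0.000: state=(1.790, 0.070)
step 1 (dt=0.01): k1=(0.070, -4.026), k2=(0.050, -4.017), k3=(0.050, -4.017), k4=(0.030, -4.008); state += dt/6·(k1+2k2+2k3+k4)
t=0.010: state=(1.790, 0.030)
t=0.020: state=(1.791, -0.010)
t=0.030: state=(1.790, -0.050)
continuing one RK4 step at a time; state shown every 20 steps (Δt=0.2):
t=0.200: state=(1.726, -0.704)
t=0.400: state=(1.512, -1.425)
t=0.600: state=(1.161, -2.063)
t=0.800: state=(0.699, -2.513)
t=1.000: state=(0.179, -2.627)
t=1.200: state=(-0.325, -2.341)
t=1.400: state=(-0.737, -1.740)
t=1.600: state=(-1.011, -0.987)
t=1.800: state=(-1.130, -0.211)
t=2.000: state=(-1.099, 0.514)
t=2.200: state=(-0.931, 1.139)
t=2.400: state=(-0.654, 1.602)
t=2.600: state=(-0.306, 1.827)
t=2.800: state=(0.058, 1.766)
t=3.000: state=(0.382, 1.440)
t=3.200: state=(0.622, 0.935)
t=3.400: state=(0.751, 0.353)
t=3.600: state=(0.763, -0.220)
t=3.800: state=(0.668, -0.720)
t=4.000: state=(0.484, -1.088)
t=4.200: state=(0.245, -1.275)
t=4.400: state=(-0.012, -1.256)
t=4.600: state=(-0.245, -1.045)
t=4.770: state=(-0.399, -0.754)

(theta, omega) = (-0.399, -0.754)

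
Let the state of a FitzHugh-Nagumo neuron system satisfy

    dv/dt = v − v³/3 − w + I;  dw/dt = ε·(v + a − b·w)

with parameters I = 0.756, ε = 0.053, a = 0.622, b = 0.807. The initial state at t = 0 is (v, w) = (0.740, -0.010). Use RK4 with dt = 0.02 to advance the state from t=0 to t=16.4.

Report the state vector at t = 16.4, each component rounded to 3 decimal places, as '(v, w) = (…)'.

(v, w) = (1.287, 1.390)

t=0.000: state=(0.740, -0.010)
step 1 (dt=0.02): k1=(1.371, 0.073), k2=(1.376, 0.073), k3=(1.376, 0.073), k4=(1.381, 0.074); state += dt/6·(k1+2k2+2k3+k4)
t=0.020: state=(0.768, -0.009)
t=0.040: state=(0.795, -0.007)
t=0.060: state=(0.823, -0.006)
continuing one RK4 step at a time; state shown every 50 steps (Δt=1):
t=1.000: state=(1.827, 0.094)
t=2.000: state=(1.959, 0.222)
t=3.000: state=(1.925, 0.346)
t=4.000: state=(1.881, 0.463)
t=5.000: state=(1.837, 0.572)
t=6.000: state=(1.792, 0.675)
t=7.000: state=(1.747, 0.770)
t=8.000: state=(1.702, 0.860)
t=9.000: state=(1.656, 0.943)
t=10.000: state=(1.610, 1.021)
t=11.000: state=(1.564, 1.093)
t=12.000: state=(1.516, 1.159)
t=13.000: state=(1.467, 1.220)
t=14.000: state=(1.417, 1.276)
t=15.000: state=(1.364, 1.327)
t=16.000: state=(1.310, 1.373)
t=16.400: state=(1.287, 1.390)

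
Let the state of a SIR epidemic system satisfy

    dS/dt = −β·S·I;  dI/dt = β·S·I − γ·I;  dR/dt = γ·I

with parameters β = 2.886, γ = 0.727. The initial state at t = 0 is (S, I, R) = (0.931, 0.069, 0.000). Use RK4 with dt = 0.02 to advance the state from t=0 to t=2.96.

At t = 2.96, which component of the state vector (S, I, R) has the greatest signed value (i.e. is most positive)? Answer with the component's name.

t=0.000: state=(0.931, 0.069, 0.000)
step 1 (dt=0.02): k1=(-0.185, 0.135, 0.050), k2=(-0.189, 0.138, 0.051), k3=(-0.189, 0.138, 0.051), k4=(-0.192, 0.140, 0.052); state += dt/6·(k1+2k2+2k3+k4)
t=0.020: state=(0.927, 0.072, 0.001)
t=0.040: state=(0.923, 0.075, 0.002)
t=0.060: state=(0.919, 0.078, 0.003)
continuing one RK4 step at a time; state shown every 5 steps (Δt=0.1):
t=0.100: state=(0.911, 0.084, 0.006)
t=0.200: state=(0.887, 0.101, 0.012)
t=0.300: state=(0.859, 0.121, 0.020)
t=0.400: state=(0.827, 0.143, 0.030)
t=0.500: state=(0.791, 0.168, 0.041)
t=0.600: state=(0.750, 0.195, 0.054)
t=0.700: state=(0.706, 0.224, 0.070)
t=0.800: state=(0.659, 0.254, 0.087)
t=0.900: state=(0.610, 0.283, 0.106)
t=1.000: state=(0.560, 0.312, 0.128)
t=1.100: state=(0.510, 0.339, 0.152)
t=1.200: state=(0.461, 0.362, 0.177)
t=1.300: state=(0.414, 0.382, 0.204)
t=1.400: state=(0.370, 0.398, 0.233)
t=1.500: state=(0.329, 0.409, 0.262)
t=1.600: state=(0.292, 0.416, 0.292)
t=1.700: state=(0.259, 0.419, 0.322)
t=1.800: state=(0.229, 0.418, 0.353)
t=1.900: state=(0.203, 0.413, 0.383)
t=2.000: state=(0.181, 0.406, 0.413)
t=2.100: state=(0.161, 0.397, 0.442)
t=2.200: state=(0.144, 0.386, 0.471)
t=2.300: state=(0.129, 0.373, 0.498)
t=2.400: state=(0.116, 0.359, 0.525)
t=2.500: state=(0.105, 0.345, 0.550)
t=2.600: state=(0.095, 0.330, 0.575)
t=2.700: state=(0.087, 0.315, 0.598)
t=2.800: state=(0.079, 0.300, 0.621)
t=2.900: state=(0.073, 0.285, 0.642)
t=2.960: state=(0.069, 0.276, 0.654)
compare at T: S=0.069, I=0.276, R=0.654

largest component: R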